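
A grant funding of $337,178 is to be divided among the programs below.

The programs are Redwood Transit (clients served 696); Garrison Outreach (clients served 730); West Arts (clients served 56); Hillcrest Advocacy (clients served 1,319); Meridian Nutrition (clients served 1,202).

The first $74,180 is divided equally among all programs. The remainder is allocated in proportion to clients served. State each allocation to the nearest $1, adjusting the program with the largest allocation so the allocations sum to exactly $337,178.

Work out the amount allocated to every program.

Redwood Transit: $60,563 | Garrison Outreach: $62,797 | West Arts: $18,515 | Hillcrest Advocacy: $101,495 | Meridian Nutrition: $93,808

Equal tier: $74,180 ÷ 5 = $14,836 apiece.
Remainder $262,998 by clients served (total 4,003): Redwood Transit 45,727.36 → $45,727; Garrison Outreach 47,961.16 → $47,961; West Arts 3,679.21 → $3,679; Hillcrest Advocacy 86,658.60 → $86,659; Meridian Nutrition 78,971.67 → $78,972.
Totals: Redwood Transit $14,836 + $45,727 = $60,563; Garrison Outreach $14,836 + $47,961 = $62,797; West Arts $14,836 + $3,679 = $18,515; Hillcrest Advocacy $14,836 + $86,659 = $101,495; Meridian Nutrition $14,836 + $78,972 = $93,808.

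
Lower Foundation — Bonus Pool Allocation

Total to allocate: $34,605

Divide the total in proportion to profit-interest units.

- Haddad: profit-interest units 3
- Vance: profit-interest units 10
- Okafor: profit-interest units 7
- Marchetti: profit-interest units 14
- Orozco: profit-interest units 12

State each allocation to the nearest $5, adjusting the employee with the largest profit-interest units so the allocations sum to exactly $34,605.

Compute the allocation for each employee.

Haddad: $2,255 · Vance: $7,525 · Okafor: $5,265 · Marchetti: $10,535 · Orozco: $9,025

Total profit-interest units = 46.
Unrounded shares: Haddad 3/46 × $34,605 = 2,256.85; Vance 10/46 × $34,605 = 7,522.83; Okafor 7/46 × $34,605 = 5,265.98; Marchetti 14/46 × $34,605 = 10,531.96; Orozco 12/46 × $34,605 = 9,027.39.
Rounded to nearest $5: Haddad $2,255; Vance $7,525; Okafor $5,265; Marchetti $10,530; Orozco $9,025. Sum = $34,600.
Difference $34,605 − $34,600 = +$5 applied to largest profit-interest units (Marchetti): Marchetti becomes $10,535.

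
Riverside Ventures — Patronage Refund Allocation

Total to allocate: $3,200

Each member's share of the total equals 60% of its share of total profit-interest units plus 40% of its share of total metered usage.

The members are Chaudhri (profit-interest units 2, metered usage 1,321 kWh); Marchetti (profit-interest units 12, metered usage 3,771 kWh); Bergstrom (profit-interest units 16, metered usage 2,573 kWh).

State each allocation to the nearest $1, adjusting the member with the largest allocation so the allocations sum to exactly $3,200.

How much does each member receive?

Profit-interest units total 30; metered usage total 7,665.
Combined weights (60% profit-interest units + 40% metered usage): Chaudhri 0.1089; Marchetti 0.4368; Bergstrom 0.4543.
Pro-rata amounts: Chaudhri 348.60; Marchetti 1,397.73; Bergstrom 1,453.67.
At nearest $1: Chaudhri $349; Marchetti $1,398; Bergstrom $1,454. Sum = $3,201.
Difference $3,200 − $3,201 = −$1 applied to largest allocation (Bergstrom): Bergstrom becomes $1,453.

Chaudhri: $349 | Marchetti: $1,398 | Bergstrom: $1,453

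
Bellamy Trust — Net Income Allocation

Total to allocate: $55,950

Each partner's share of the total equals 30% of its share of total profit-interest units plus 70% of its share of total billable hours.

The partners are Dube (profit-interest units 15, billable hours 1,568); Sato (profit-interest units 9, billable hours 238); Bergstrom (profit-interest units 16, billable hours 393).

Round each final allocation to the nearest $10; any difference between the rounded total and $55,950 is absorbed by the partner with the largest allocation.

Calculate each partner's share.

Dube: $34,220 · Sato: $8,020 · Bergstrom: $13,710

Totals — profit-interest units 40, billable hours 2,199.
Composite weights (30% profit-interest units + 70% billable hours): Dube 0.6116; Sato 0.1433; Bergstrom 0.2451.
Pro-rata amounts: Dube 34,221.03; Sato 8,015.49; Bergstrom 13,713.47.
At nearest $10: Dube $34,220; Sato $8,020; Bergstrom $13,710. Sum = $55,950.
Sum already equals the total — no adjustment.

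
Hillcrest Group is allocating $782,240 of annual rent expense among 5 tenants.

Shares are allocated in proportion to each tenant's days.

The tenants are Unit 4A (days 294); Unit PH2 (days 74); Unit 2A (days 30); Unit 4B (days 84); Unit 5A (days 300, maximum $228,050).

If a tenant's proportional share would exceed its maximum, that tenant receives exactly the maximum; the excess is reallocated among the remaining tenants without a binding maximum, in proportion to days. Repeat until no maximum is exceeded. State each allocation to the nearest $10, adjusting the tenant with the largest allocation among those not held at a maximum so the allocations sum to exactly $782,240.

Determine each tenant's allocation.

Unit 4A: $338,040 · Unit PH2: $85,080 · Unit 2A: $34,490 · Unit 4B: $96,580 · Unit 5A: $228,050

Sum of days: 782.
Pro-rata shares before constraints: Unit 4A 294,090.23; Unit PH2 74,022.71; Unit 2A 30,009.21; Unit 4B 84,025.78; Unit 5A 300,092.07.
Held at cap: Unit 5A ($228,050); remaining pool $554,190 reallocated over remaining days 482.
Shares after redistribution: Unit 4A 338,032.90 → $338,030; Unit PH2 85,083.11 → $85,080; Unit 2A 34,493.15 → $34,490; Unit 4B 96,580.83 → $96,580.
Rounding difference +$10 applied to Unit 4A → $338,040.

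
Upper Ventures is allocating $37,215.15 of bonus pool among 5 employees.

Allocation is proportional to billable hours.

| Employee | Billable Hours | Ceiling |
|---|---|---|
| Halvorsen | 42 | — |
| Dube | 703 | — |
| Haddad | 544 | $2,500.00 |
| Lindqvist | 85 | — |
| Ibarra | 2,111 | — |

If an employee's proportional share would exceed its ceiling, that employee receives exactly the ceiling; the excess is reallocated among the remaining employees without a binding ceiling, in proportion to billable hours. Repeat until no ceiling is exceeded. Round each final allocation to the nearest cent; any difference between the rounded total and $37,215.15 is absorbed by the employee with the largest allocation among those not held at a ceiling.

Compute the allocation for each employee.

Sum of billable hours: 3,485.
Pro-rata shares before constraints: Halvorsen 448.5040; Dube 7,507.1020; Haddad 5,809.1941; Lindqvist 907.6866; Ibarra 22,542.6633.
Cap binds for Haddad ($2,500.00); residual $34,715.15 reallocated over remaining billable hours 2,941.
Redistributed shares: Halvorsen 495.7621 → $495.76; Dube 8,298.1130 → $8,298.11; Lindqvist 1,003.3280 → $1,003.33; Ibarra 24,917.9468 → $24,917.95.

Halvorsen: $495.76; Dube: $8,298.11; Haddad: $2,500.00; Lindqvist: $1,003.33; Ibarra: $24,917.95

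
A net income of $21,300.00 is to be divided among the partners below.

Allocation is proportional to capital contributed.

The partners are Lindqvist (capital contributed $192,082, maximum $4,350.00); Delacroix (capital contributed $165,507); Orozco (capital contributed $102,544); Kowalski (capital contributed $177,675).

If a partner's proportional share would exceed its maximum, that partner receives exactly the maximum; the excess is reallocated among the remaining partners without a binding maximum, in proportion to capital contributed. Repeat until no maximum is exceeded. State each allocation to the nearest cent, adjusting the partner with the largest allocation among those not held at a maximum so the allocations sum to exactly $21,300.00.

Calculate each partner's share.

Lindqvist: $4,350.00 | Delacroix: $6,293.87 | Orozco: $3,899.53 | Kowalski: $6,756.60

Capital contributed total: 637,808.
Proportional shares (ignoring caps): Lindqvist 6,414.6994; Delacroix 5,527.2105; Orozco 3,424.5215; Kowalski 5,933.5686.
Capped: Lindqvist ($4,350.00); residual $16,950.00 reallocated over remaining capital contributed 445,726.
Redistributed shares: Delacroix 6,293.8748 → $6,293.87; Orozco 3,899.5275 → $3,899.53; Kowalski 6,756.5977 → $6,756.60.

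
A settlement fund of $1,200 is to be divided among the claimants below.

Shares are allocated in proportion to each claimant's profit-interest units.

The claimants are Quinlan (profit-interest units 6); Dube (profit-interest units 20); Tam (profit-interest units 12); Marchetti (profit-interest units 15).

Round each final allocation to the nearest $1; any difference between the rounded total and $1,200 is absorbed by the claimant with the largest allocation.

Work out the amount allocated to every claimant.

Combined profit-interest units = 53.
Raw shares: Quinlan 6/53 × $1,200 = 135.85; Dube 20/53 × $1,200 = 452.83; Tam 12/53 × $1,200 = 271.70; Marchetti 15/53 × $1,200 = 339.62.
Rounded to nearest $1: Quinlan $136; Dube $453; Tam $272; Marchetti $340. Sum = $1,201.
Difference $1,200 − $1,201 = −$1 applied to largest allocation (Dube): Dube becomes $452.

Quinlan: $136 | Dube: $452 | Tam: $272 | Marchetti: $340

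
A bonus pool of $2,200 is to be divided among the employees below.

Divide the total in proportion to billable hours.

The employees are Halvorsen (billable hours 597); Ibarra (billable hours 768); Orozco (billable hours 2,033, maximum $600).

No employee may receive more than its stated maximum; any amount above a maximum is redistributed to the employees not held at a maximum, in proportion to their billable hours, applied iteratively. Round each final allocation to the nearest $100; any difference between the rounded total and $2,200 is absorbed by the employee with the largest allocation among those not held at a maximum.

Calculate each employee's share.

Halvorsen: $700 | Ibarra: $900 | Orozco: $600

Billable hours total: 3,398.
Unconstrained shares: Halvorsen 386.52; Ibarra 497.23; Orozco 1,316.24.
Held at cap: Orozco ($600); balance $1,600 reallocated over remaining billable hours 1,365.
Redistributed shares: Halvorsen 699.78 → $700; Ibarra 900.22 → $900.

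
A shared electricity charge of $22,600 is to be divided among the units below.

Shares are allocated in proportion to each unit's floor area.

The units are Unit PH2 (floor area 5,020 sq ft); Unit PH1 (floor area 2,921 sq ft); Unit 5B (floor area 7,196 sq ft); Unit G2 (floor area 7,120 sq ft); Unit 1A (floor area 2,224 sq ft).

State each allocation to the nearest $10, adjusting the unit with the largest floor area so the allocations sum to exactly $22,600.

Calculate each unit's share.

Sum of floor area: 24,481.
Raw shares: Unit PH2 5,020/24,481 × $22,600 = 4,634.29; Unit PH1 2,921/24,481 × $22,600 = 2,696.56; Unit 5B 7,196/24,481 × $22,600 = 6,643.09; Unit G2 7,120/24,481 × $22,600 = 6,572.93; Unit 1A 2,224/24,481 × $22,600 = 2,053.12.
After rounding ($10): Unit PH2 $4,630; Unit PH1 $2,700; Unit 5B $6,640; Unit G2 $6,570; Unit 1A $2,050. Sum = $22,590.
Difference $22,600 − $22,590 = +$10 applied to largest floor area (Unit 5B): Unit 5B becomes $6,650.

Unit PH2: $4,630 · Unit PH1: $2,700 · Unit 5B: $6,650 · Unit G2: $6,570 · Unit 1A: $2,050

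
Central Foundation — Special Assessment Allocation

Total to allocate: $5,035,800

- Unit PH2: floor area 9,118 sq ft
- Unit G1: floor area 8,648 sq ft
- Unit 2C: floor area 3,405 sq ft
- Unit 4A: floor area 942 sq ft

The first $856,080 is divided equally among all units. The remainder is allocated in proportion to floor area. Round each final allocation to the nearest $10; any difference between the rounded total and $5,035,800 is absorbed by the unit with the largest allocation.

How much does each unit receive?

Unit PH2: $1,937,480; Unit G1: $1,848,630; Unit 2C: $857,620; Unit 4A: $392,070

First tranche $856,080 split equally: $214,020 each.
Remainder $4,179,720 by floor area (total 22,113): Unit PH2 1,723,451.68 → $1,723,450; Unit G1 1,634,613.96 → $1,634,610; Unit 2C 643,600.90 → $643,600; Unit 4A 178,053.46 → $178,050.
Rounding difference +$10 on remainder applied to Unit PH2.
Totals: Unit PH2 $214,020 + $1,723,460 = $1,937,480; Unit G1 $214,020 + $1,634,610 = $1,848,630; Unit 2C $214,020 + $643,600 = $857,620; Unit 4A $214,020 + $178,050 = $392,070.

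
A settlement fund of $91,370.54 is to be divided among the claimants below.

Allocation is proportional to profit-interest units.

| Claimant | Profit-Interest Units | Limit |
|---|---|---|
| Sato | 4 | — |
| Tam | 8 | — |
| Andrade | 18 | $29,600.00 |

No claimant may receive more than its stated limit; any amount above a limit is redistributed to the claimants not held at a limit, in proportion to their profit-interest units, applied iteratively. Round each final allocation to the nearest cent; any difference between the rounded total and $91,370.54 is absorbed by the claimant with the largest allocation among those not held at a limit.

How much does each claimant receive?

Sato: $20,590.18; Tam: $41,180.36; Andrade: $29,600.00

Combined profit-interest units = 30.
Pro-rata shares before constraints: Sato 12,182.7387; Tam 24,365.4773; Andrade 54,822.3240.
Cap binds for Andrade ($29,600.00); balance $61,770.54 reallocated over remaining profit-interest units 12.
Remaining shares: Sato 20,590.1800 → $20,590.18; Tam 41,180.3600 → $41,180.36.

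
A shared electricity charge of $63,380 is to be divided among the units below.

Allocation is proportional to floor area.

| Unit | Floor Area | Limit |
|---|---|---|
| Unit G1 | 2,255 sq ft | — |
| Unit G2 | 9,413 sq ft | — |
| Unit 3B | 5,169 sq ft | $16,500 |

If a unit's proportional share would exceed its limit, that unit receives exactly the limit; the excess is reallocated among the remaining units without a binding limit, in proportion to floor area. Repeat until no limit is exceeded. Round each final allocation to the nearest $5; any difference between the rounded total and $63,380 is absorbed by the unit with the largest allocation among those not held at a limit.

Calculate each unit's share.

Unit G1: $9,060 | Unit G2: $37,820 | Unit 3B: $16,500

Total floor area = 16,837.
Pro-rata shares before constraints: Unit G1 8,488.56; Unit G2 35,433.62; Unit 3B 19,457.81.
Cap binds for Unit 3B ($16,500); residual $46,880 reallocated over remaining floor area 11,668.
Remaining shares: Unit G1 9,060.20 → $9,060; Unit G2 37,819.80 → $37,820.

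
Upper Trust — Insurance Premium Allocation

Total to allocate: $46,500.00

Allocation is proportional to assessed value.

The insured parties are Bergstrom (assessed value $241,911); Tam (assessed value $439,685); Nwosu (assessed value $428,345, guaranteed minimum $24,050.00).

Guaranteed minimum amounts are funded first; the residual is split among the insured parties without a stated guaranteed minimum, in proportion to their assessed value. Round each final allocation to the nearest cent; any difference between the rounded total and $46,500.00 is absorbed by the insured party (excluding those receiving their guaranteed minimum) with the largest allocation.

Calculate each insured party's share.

Bergstrom: $7,967.92; Tam: $14,482.08; Nwosu: $24,050.00

Fund the minimums — Nwosu $24,050.00. Residual $22,450.00.
Residual split over remaining assessed value 681,596: Bergstrom 7,967.9193 → $7,967.92; Tam 14,482.0807 → $14,482.08.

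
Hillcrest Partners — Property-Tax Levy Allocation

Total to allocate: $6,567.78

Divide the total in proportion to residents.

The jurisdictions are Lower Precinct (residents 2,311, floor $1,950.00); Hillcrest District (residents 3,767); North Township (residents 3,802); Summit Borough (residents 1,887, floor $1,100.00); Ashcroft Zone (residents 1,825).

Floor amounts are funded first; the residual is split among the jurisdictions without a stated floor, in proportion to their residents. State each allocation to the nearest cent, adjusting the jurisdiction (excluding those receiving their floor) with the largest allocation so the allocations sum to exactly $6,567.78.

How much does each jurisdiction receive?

Minimums first: Lower Precinct $1,950.00; Summit Borough $1,100.00. Remaining pool $3,517.78.
Remaining pool split over remaining residents 9,394: Hillcrest District 1,410.6320 → $1,410.63; North Township 1,423.7385 → $1,423.74; Ashcroft Zone 683.4095 → $683.41.

Lower Precinct: $1,950.00; Hillcrest District: $1,410.63; North Township: $1,423.74; Summit Borough: $1,100.00; Ashcroft Zone: $683.41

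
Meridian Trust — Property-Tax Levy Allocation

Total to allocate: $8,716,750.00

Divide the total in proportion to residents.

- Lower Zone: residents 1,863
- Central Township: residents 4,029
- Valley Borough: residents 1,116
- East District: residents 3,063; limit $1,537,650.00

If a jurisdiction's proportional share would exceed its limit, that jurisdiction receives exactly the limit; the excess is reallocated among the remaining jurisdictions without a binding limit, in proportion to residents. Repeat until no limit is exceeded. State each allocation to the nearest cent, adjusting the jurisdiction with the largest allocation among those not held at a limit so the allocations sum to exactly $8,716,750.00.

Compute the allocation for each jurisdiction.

Lower Zone: $1,908,485.06; Central Township: $4,127,367.85; Valley Borough: $1,143,247.09; East District: $1,537,650.00

Combined residents = 10,071.
Unconstrained shares: Lower Zone 1,612,481.9035; Central Township 3,487,219.3178; Valley Borough 965,931.1886; East District 2,651,117.5901.
Held at cap: East District ($1,537,650.00); remaining pool $7,179,100.00 reallocated over remaining residents 7,008.
Remaining shares: Lower Zone 1,908,485.0599 → $1,908,485.06; Central Township 4,127,367.8510 → $4,127,367.85; Valley Borough 1,143,247.0890 → $1,143,247.09.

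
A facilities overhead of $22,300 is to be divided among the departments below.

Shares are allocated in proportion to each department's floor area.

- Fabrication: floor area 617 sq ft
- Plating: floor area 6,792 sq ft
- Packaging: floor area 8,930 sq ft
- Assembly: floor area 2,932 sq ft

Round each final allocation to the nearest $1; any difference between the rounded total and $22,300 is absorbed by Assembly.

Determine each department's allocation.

Fabrication: $714; Plating: $7,860; Packaging: $10,334; Assembly: $3,392

Combined floor area = 19,271.
Proportional shares: Fabrication 617/19,271 × $22,300 = 713.98; Plating 6,792/19,271 × $22,300 = 7,859.56; Packaging 8,930/19,271 × $22,300 = 10,333.61; Assembly 2,932/19,271 × $22,300 = 3,392.85.
At nearest $1: Fabrication $714; Plating $7,860; Packaging $10,334; Assembly $3,393. Sum = $22,301.
Difference $22,300 − $22,301 = −$1 applied to Assembly: Assembly becomes $3,392.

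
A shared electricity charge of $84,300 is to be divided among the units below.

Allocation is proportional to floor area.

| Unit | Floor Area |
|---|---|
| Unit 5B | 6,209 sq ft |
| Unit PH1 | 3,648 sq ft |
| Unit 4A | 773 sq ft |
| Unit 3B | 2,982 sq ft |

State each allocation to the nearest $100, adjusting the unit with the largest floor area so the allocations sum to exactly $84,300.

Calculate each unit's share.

Sum of floor area: 13,612.
Proportional shares: Unit 5B 6,209/13,612 × $84,300 = 38,452.74; Unit PH1 3,648/13,612 × $84,300 = 22,592.30; Unit 4A 773/13,612 × $84,300 = 4,787.24; Unit 3B 2,982/13,612 × $84,300 = 18,467.72.
At nearest $100: Unit 5B $38,500; Unit PH1 $22,600; Unit 4A $4,800; Unit 3B $18,500. Sum = $84,400.
Difference $84,300 − $84,400 = −$100 applied to largest floor area (Unit 5B): Unit 5B becomes $38,400.

Unit 5B: $38,400 | Unit PH1: $22,600 | Unit 4A: $4,800 | Unit 3B: $18,500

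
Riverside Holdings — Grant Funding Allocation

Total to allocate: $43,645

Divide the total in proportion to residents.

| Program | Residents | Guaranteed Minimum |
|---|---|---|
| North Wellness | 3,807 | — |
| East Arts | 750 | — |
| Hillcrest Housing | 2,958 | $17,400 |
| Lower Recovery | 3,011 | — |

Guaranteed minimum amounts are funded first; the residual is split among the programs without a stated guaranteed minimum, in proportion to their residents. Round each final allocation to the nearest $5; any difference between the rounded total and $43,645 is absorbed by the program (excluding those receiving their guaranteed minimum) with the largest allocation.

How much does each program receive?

North Wellness: $13,205 | East Arts: $2,600 | Hillcrest Housing: $17,400 | Lower Recovery: $10,440

Minimums first: Hillcrest Housing $17,400. Residual $26,245.
Residual split over remaining residents 7,568: North Wellness 13,202.26 → $13,200; East Arts 2,600.92 → $2,600; Lower Recovery 10,441.82 → $10,440.
Rounding difference +$5 applied to North Wellness → $13,205.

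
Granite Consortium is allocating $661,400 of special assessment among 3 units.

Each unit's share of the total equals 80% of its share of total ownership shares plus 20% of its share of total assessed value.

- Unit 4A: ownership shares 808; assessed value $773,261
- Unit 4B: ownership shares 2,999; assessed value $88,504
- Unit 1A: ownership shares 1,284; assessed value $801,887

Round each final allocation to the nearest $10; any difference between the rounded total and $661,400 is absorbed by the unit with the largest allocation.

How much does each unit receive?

Unit 4A: $145,460 · Unit 4B: $318,730 · Unit 1A: $197,210

Ownership shares total 5,091; assessed value total 1,663,652.
Composite weights (80% ownership shares + 20% assessed value): Unit 4A 0.2199; Unit 4B 0.4819; Unit 1A 0.2982.
Pro-rata amounts: Unit 4A 145,460.79; Unit 4B 318,730.47; Unit 1A 197,208.74.
At nearest $10: Unit 4A $145,460; Unit 4B $318,730; Unit 1A $197,210. Sum = $661,400.
Rounded total matches; no reconciliation needed.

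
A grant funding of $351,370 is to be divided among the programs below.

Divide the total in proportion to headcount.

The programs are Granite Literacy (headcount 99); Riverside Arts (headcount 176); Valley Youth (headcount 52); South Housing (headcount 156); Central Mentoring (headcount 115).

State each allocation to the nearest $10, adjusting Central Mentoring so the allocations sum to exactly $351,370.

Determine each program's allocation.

Granite Literacy: $58,170 | Riverside Arts: $103,410 | Valley Youth: $30,550 | South Housing: $91,660 | Central Mentoring: $67,580

Combined headcount = 598.
Raw shares: Granite Literacy 99/598 × $351,370 = 58,169.95; Riverside Arts 176/598 × $351,370 = 103,413.24; Valley Youth 52/598 × $351,370 = 30,553.91; South Housing 156/598 × $351,370 = 91,661.74; Central Mentoring 115/598 × $351,370 = 67,571.15.
After rounding ($10): Granite Literacy $58,170; Riverside Arts $103,410; Valley Youth $30,550; South Housing $91,660; Central Mentoring $67,570. Sum = $351,360.
Difference $351,370 − $351,360 = +$10 applied to Central Mentoring: Central Mentoring becomes $67,580.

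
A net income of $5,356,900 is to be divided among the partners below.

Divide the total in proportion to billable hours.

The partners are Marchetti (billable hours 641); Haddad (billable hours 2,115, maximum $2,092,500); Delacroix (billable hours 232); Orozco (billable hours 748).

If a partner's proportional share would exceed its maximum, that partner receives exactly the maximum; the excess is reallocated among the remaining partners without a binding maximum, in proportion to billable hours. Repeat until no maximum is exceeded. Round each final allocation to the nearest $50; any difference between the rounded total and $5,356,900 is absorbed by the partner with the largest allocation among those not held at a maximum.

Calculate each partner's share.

Marchetti: $1,290,850 | Haddad: $2,092,500 | Delacroix: $467,200 | Orozco: $1,506,350

Billable hours total: 3,736.
Unconstrained shares: Marchetti 919,104.10; Haddad 3,032,613.36; Delacroix 332,655.46; Orozco 1,072,527.09.
Held at cap: Haddad ($2,092,500); balance $3,264,400 reallocated over remaining billable hours 1,621.
Shares after redistribution: Marchetti 1,290,857.74 → $1,290,850; Delacroix 467,205.92 → $467,200; Orozco 1,506,336.34 → $1,506,350.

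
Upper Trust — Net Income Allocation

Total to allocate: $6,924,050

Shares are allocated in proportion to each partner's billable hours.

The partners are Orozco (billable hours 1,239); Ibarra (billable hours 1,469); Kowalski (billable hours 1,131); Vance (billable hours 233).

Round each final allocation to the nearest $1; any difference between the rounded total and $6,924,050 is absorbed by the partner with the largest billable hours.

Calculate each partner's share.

Billable hours total: 1,239 + 1,469 + 1,131 + 233 = 4,072.
Unrounded shares: Orozco 2,106,802.05; Ibarra 2,497,895.25; Kowalski 1,923,158.29; Vance 396,194.41.
At nearest $1: Orozco $2,106,802; Ibarra $2,497,895; Kowalski $1,923,158; Vance $396,194. Sum = $6,924,049.
Difference $6,924,050 − $6,924,049 = +$1 applied to largest billable hours (Ibarra): Ibarra becomes $2,497,896.

Orozco: $2,106,802; Ibarra: $2,497,896; Kowalski: $1,923,158; Vance: $396,194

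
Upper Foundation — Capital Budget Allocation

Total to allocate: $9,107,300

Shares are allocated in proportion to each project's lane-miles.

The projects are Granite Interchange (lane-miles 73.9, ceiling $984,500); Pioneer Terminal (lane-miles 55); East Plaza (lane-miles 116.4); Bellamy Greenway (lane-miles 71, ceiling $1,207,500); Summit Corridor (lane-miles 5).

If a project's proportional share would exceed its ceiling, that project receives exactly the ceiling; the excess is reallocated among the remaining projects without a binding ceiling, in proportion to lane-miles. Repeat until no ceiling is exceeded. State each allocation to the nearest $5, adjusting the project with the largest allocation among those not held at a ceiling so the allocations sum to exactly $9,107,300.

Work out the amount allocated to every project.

Lane-miles total: 321.3.
Unconstrained shares: Granite Interchange 2,094,707.35; Pioneer Terminal 1,558,983.82; East Plaza 3,299,376.66; Bellamy Greenway 2,012,506.38; Summit Corridor 141,725.80.
Cap binds for Granite Interchange ($984,500), Bellamy Greenway ($1,207,500); residual $6,915,300 reallocated over remaining lane-miles 176.4.
Redistributed shares: Pioneer Terminal 2,156,130.95 → $2,156,130; East Plaza 4,563,157.14 → $4,563,155; Summit Corridor 196,011.90 → $196,010.
Rounding difference +$5 applied to East Plaza → $4,563,160.

Granite Interchange: $984,500; Pioneer Terminal: $2,156,130; East Plaza: $4,563,160; Bellamy Greenway: $1,207,500; Summit Corridor: $196,010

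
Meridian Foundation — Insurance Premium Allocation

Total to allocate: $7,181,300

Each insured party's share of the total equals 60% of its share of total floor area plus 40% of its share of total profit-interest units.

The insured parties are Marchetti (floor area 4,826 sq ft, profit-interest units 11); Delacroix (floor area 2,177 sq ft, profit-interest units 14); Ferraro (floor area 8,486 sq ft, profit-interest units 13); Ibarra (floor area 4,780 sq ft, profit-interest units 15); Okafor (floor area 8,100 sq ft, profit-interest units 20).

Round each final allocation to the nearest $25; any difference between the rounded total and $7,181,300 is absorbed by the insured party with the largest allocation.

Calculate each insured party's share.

Marchetti: $1,165,825 · Delacroix: $881,550 · Ferraro: $1,800,425 · Ibarra: $1,316,250 · Okafor: $2,017,250

Totals — floor area 28,369, profit-interest units 73.
Blended shares (60% floor area + 40% profit-interest units): Marchetti 0.1623; Delacroix 0.1228; Ferraro 0.2507; Ibarra 0.1833; Okafor 0.2809.
Proportional shares: Marchetti 1,165,834.74; Delacroix 881,544.39; Ferraro 1,800,427.14; Ibarra 1,316,246.46; Okafor 2,017,247.27.
Rounded to nearest $25: Marchetti $1,165,825; Delacroix $881,550; Ferraro $1,800,425; Ibarra $1,316,250; Okafor $2,017,250. Sum = $7,181,300.
Rounded total matches; no reconciliation needed.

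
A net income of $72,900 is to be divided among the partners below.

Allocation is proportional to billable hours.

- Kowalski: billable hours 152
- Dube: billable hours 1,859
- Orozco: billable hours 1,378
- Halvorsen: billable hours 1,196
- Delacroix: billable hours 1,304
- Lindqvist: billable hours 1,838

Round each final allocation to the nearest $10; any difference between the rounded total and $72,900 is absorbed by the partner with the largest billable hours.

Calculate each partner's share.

Kowalski: $1,430 · Dube: $17,550 · Orozco: $13,000 · Halvorsen: $11,280 · Delacroix: $12,300 · Lindqvist: $17,340

Total billable hours = 7,727.
Unrounded shares: Kowalski 152/7,727 × $72,900 = 1,434.04; Dube 1,859/7,727 × $72,900 = 17,538.64; Orozco 1,378/7,727 × $72,900 = 13,000.67; Halvorsen 1,196/7,727 × $72,900 = 11,283.60; Delacroix 1,304/7,727 × $72,900 = 12,302.52; Lindqvist 1,838/7,727 × $72,900 = 17,340.52.
Rounded to nearest $10: Kowalski $1,430; Dube $17,540; Orozco $13,000; Halvorsen $11,280; Delacroix $12,300; Lindqvist $17,340. Sum = $72,890.
Difference $72,900 − $72,890 = +$10 applied to largest billable hours (Dube): Dube becomes $17,550.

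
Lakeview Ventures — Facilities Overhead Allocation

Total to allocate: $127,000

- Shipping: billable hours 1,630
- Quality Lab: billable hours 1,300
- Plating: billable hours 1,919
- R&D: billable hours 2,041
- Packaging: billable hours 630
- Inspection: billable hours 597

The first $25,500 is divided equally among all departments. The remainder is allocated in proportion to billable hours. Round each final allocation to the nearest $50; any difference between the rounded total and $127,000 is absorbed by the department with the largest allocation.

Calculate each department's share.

Shipping: $24,650 · Quality Lab: $20,500 · Plating: $28,250 · R&D: $29,750 · Packaging: $12,150 · Inspection: $11,700

Equal tier: $25,500 ÷ 6 = $4,250 apiece.
Remainder $101,500 by billable hours (total 8,117): Shipping 20,382.53 → $20,400; Quality Lab 16,256.01 → $16,250; Plating 23,996.37 → $24,000; R&D 25,521.93 → $25,500; Packaging 7,877.91 → $7,900; Inspection 7,465.26 → $7,450.
Totals: Shipping $4,250 + $20,400 = $24,650; Quality Lab $4,250 + $16,250 = $20,500; Plating $4,250 + $24,000 = $28,250; R&D $4,250 + $25,500 = $29,750; Packaging $4,250 + $7,900 = $12,150; Inspection $4,250 + $7,450 = $11,700.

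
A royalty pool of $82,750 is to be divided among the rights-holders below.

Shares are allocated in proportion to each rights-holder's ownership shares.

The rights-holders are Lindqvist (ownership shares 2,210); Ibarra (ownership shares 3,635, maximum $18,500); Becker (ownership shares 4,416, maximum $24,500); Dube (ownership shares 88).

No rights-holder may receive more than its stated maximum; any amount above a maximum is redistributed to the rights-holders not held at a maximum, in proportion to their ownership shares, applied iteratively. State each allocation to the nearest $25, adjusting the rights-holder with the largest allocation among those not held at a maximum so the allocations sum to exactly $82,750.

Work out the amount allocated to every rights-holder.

Lindqvist: $38,225 | Ibarra: $18,500 | Becker: $24,500 | Dube: $1,525

Sum of ownership shares: 10,349.
Proportional shares (ignoring caps): Lindqvist 17,671.03; Ibarra 29,065.25; Becker 35,310.08; Dube 703.64.
Cap binds for Ibarra ($18,500), Becker ($24,500); residual $39,750 reallocated over remaining ownership shares 2,298.
Shares after redistribution: Lindqvist 38,227.81 → $38,225; Dube 1,522.19 → $1,525.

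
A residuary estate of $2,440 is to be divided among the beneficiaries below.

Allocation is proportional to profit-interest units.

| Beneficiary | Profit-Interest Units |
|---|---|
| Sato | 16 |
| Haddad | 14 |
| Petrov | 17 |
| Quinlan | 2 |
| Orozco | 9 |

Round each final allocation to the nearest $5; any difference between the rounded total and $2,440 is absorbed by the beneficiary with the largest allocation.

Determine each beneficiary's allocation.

Sato: $675 | Haddad: $590 | Petrov: $710 | Quinlan: $85 | Orozco: $380

Profit-interest units total: 58.
Pro-rata amounts: Sato 16/58 × $2,440 = 673.10; Haddad 14/58 × $2,440 = 588.97; Petrov 17/58 × $2,440 = 715.17; Quinlan 2/58 × $2,440 = 84.14; Orozco 9/58 × $2,440 = 378.62.
Rounded to nearest $5: Sato $675; Haddad $590; Petrov $715; Quinlan $85; Orozco $380. Sum = $2,445.
Difference $2,440 − $2,445 = −$5 applied to largest allocation (Petrov): Petrov becomes $710.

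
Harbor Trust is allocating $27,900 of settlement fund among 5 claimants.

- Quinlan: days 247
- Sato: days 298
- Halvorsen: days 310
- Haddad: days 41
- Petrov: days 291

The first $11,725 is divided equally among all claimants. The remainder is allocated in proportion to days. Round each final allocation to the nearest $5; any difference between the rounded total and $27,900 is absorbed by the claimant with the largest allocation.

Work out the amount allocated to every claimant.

Quinlan: $5,710 | Sato: $6,405 | Halvorsen: $6,570 | Haddad: $2,905 | Petrov: $6,310

$11,725 shared equally gives $2,345 per claimant.
Remainder $16,175 by days (total 1,187): Quinlan 3,365.82 → $3,365; Sato 4,060.78 → $4,060; Halvorsen 4,224.30 → $4,225; Haddad 558.70 → $560; Petrov 3,965.40 → $3,965.
Totals: Quinlan $2,345 + $3,365 = $5,710; Sato $2,345 + $4,060 = $6,405; Halvorsen $2,345 + $4,225 = $6,570; Haddad $2,345 + $560 = $2,905; Petrov $2,345 + $3,965 = $6,310.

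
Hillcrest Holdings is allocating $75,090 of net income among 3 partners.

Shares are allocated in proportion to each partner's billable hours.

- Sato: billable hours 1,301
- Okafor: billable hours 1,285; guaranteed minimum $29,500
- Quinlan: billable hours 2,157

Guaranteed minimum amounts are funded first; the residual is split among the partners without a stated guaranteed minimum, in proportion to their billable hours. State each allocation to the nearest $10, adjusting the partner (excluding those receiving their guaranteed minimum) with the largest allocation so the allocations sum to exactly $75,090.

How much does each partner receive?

Fund the minimums — Okafor $29,500. Balance $45,590.
Balance split over remaining billable hours 3,458: Sato 17,152.28 → $17,150; Quinlan 28,437.72 → $28,440.

Sato: $17,150 · Okafor: $29,500 · Quinlan: $28,440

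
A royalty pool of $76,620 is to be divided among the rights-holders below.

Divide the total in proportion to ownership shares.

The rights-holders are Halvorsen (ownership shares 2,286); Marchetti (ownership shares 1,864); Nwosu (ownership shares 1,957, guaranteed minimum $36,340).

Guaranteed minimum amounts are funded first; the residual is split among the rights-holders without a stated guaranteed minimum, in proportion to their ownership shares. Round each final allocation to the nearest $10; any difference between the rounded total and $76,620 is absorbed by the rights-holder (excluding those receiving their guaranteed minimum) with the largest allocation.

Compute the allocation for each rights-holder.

Fund the minimums — Nwosu $36,340. Residual $40,280.
Residual split over remaining ownership shares 4,150: Halvorsen 22,187.97 → $22,190; Marchetti 18,092.03 → $18,090.

Halvorsen: $22,190 · Marchetti: $18,090 · Nwosu: $36,340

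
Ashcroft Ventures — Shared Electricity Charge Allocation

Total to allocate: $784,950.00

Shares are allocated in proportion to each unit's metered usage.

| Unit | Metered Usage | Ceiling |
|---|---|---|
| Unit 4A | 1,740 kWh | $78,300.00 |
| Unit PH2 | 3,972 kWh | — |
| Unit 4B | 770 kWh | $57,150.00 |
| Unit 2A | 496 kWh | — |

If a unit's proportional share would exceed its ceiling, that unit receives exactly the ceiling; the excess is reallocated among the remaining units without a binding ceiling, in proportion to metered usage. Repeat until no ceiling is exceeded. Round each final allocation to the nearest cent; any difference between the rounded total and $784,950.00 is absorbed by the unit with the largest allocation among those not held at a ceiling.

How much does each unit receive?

Unit 4A: $78,300.00 | Unit PH2: $577,397.94 | Unit 4B: $57,150.00 | Unit 2A: $72,102.06

Total metered usage = 6,978.
Proportional shares (ignoring caps): Unit 4A 195,731.2984; Unit PH2 446,807.3087; Unit 4B 86,616.7240; Unit 2A 55,794.6690.
Cap binds for Unit 4A ($78,300.00), Unit 4B ($57,150.00); residual $649,500.00 reallocated over remaining metered usage 4,468.
Redistributed shares: Unit PH2 577,397.9409 → $577,397.94; Unit 2A 72,102.0591 → $72,102.06.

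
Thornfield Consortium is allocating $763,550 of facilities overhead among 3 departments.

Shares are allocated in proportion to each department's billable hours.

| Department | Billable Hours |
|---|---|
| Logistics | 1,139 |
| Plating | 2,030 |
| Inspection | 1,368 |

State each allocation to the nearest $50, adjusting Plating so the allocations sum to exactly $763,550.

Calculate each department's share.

Total billable hours = 4,537.
Proportional shares: Logistics 1,139/4,537 × $763,550 = 191,686.90; Plating 2,030/4,537 × $763,550 = 341,636.87; Inspection 1,368/4,537 × $763,550 = 230,226.23.
Rounded to nearest $50: Logistics $191,700; Plating $341,650; Inspection $230,250. Sum = $763,600.
Difference $763,550 − $763,600 = −$50 applied to Plating: Plating becomes $341,600.

Logistics: $191,700 | Plating: $341,600 | Inspection: $230,250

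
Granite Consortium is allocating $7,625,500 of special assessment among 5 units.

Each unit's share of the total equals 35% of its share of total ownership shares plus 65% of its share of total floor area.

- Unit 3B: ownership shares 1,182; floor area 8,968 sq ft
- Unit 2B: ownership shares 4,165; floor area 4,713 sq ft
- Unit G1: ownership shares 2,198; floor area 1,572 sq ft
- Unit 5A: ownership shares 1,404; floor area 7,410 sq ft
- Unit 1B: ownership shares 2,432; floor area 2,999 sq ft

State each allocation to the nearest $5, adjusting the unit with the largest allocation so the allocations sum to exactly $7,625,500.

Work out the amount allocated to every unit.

Totals — ownership shares 11,381, floor area 25,662.
Blended shares (35% ownership shares + 65% floor area): Unit 3B 0.2635; Unit 2B 0.2475; Unit G1 0.1074; Unit 5A 0.2309; Unit 1B 0.1508.
Pro-rata amounts: Unit 3B 2,009,342.48; Unit 2B 1,887,030.51; Unit G1 819,075.88; Unit 5A 1,760,477.79; Unit 1B 1,149,573.34.
Rounded to nearest $5: Unit 3B $2,009,340; Unit 2B $1,887,030; Unit G1 $819,075; Unit 5A $1,760,480; Unit 1B $1,149,575. Sum = $7,625,500.
Rounded total matches; no reconciliation needed.

Unit 3B: $2,009,340; Unit 2B: $1,887,030; Unit G1: $819,075; Unit 5A: $1,760,480; Unit 1B: $1,149,575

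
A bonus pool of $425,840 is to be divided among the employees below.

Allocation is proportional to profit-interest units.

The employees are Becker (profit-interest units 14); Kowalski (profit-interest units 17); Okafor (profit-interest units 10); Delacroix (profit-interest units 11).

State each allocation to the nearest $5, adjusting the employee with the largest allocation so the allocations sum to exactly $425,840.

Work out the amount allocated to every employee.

Becker: $114,650; Kowalski: $139,220; Okafor: $81,890; Delacroix: $90,080

Total profit-interest units = 52.
Proportional shares: Becker 14/52 × $425,840 = 114,649.23; Kowalski 17/52 × $425,840 = 139,216.92; Okafor 10/52 × $425,840 = 81,892.31; Delacroix 11/52 × $425,840 = 90,081.54.
At nearest $5: Becker $114,650; Kowalski $139,215; Okafor $81,890; Delacroix $90,080. Sum = $425,835.
Difference $425,840 − $425,835 = +$5 applied to largest allocation (Kowalski): Kowalski becomes $139,220.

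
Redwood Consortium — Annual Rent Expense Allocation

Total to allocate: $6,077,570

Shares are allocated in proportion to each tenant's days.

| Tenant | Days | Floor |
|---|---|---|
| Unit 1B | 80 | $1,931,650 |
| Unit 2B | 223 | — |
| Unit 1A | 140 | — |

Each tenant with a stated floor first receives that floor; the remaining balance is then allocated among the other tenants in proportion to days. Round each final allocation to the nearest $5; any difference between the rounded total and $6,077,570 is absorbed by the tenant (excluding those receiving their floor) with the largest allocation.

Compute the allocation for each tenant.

Fund the minimums — Unit 1B $1,931,650. Remaining pool $4,145,920.
Remaining pool split over remaining days 363: Unit 2B 2,546,942.59 → $2,546,945; Unit 1A 1,598,977.41 → $1,598,975.

Unit 1B: $1,931,650; Unit 2B: $2,546,945; Unit 1A: $1,598,975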